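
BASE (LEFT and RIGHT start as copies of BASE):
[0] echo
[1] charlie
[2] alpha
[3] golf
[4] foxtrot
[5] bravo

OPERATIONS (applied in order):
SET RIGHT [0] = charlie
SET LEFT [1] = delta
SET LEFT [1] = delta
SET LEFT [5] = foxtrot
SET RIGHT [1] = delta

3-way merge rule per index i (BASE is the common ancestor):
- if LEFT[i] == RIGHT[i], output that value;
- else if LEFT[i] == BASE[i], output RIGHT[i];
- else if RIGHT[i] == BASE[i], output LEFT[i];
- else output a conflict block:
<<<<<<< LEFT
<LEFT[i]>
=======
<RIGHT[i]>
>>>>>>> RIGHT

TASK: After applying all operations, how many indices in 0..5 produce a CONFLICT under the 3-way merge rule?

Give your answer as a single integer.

Answer: 0

Derivation:
Final LEFT:  [echo, delta, alpha, golf, foxtrot, foxtrot]
Final RIGHT: [charlie, delta, alpha, golf, foxtrot, bravo]
i=0: L=echo=BASE, R=charlie -> take RIGHT -> charlie
i=1: L=delta R=delta -> agree -> delta
i=2: L=alpha R=alpha -> agree -> alpha
i=3: L=golf R=golf -> agree -> golf
i=4: L=foxtrot R=foxtrot -> agree -> foxtrot
i=5: L=foxtrot, R=bravo=BASE -> take LEFT -> foxtrot
Conflict count: 0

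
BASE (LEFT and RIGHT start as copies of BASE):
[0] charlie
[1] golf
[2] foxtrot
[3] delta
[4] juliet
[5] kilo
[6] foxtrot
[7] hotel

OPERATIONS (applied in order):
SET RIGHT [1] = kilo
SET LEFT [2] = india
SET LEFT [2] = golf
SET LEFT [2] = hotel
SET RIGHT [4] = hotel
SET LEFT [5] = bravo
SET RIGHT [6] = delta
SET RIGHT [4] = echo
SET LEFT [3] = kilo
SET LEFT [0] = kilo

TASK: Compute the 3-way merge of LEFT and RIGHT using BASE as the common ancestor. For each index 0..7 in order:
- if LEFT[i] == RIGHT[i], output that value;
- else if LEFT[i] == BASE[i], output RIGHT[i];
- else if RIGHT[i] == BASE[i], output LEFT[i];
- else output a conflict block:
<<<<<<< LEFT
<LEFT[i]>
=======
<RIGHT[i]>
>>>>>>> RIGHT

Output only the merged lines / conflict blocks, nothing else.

Final LEFT:  [kilo, golf, hotel, kilo, juliet, bravo, foxtrot, hotel]
Final RIGHT: [charlie, kilo, foxtrot, delta, echo, kilo, delta, hotel]
i=0: L=kilo, R=charlie=BASE -> take LEFT -> kilo
i=1: L=golf=BASE, R=kilo -> take RIGHT -> kilo
i=2: L=hotel, R=foxtrot=BASE -> take LEFT -> hotel
i=3: L=kilo, R=delta=BASE -> take LEFT -> kilo
i=4: L=juliet=BASE, R=echo -> take RIGHT -> echo
i=5: L=bravo, R=kilo=BASE -> take LEFT -> bravo
i=6: L=foxtrot=BASE, R=delta -> take RIGHT -> delta
i=7: L=hotel R=hotel -> agree -> hotel

Answer: kilo
kilo
hotel
kilo
echo
bravo
delta
hotel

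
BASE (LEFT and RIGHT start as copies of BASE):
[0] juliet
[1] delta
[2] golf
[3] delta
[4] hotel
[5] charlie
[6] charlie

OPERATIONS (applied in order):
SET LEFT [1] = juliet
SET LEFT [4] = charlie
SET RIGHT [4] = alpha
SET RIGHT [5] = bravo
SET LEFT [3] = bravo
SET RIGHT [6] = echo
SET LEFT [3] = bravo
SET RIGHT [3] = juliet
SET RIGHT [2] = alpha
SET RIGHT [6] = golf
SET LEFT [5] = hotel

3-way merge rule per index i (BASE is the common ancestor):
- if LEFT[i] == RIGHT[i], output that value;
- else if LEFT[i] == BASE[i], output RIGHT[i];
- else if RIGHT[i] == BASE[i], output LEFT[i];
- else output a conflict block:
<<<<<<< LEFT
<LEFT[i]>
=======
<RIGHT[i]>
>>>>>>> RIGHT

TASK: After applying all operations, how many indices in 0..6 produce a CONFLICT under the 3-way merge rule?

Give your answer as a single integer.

Answer: 3

Derivation:
Final LEFT:  [juliet, juliet, golf, bravo, charlie, hotel, charlie]
Final RIGHT: [juliet, delta, alpha, juliet, alpha, bravo, golf]
i=0: L=juliet R=juliet -> agree -> juliet
i=1: L=juliet, R=delta=BASE -> take LEFT -> juliet
i=2: L=golf=BASE, R=alpha -> take RIGHT -> alpha
i=3: BASE=delta L=bravo R=juliet all differ -> CONFLICT
i=4: BASE=hotel L=charlie R=alpha all differ -> CONFLICT
i=5: BASE=charlie L=hotel R=bravo all differ -> CONFLICT
i=6: L=charlie=BASE, R=golf -> take RIGHT -> golf
Conflict count: 3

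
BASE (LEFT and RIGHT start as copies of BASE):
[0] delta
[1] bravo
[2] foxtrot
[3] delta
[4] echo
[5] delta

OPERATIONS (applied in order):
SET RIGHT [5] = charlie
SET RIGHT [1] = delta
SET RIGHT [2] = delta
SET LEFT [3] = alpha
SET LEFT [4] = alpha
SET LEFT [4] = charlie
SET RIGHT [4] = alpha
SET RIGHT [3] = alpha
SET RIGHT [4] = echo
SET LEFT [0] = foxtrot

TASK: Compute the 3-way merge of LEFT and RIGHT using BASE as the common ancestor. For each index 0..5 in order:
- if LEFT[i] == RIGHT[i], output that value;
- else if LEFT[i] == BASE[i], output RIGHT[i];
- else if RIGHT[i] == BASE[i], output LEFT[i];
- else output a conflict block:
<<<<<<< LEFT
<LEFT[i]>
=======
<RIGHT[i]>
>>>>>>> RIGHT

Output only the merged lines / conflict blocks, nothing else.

Answer: foxtrot
delta
delta
alpha
charlie
charlie

Derivation:
Final LEFT:  [foxtrot, bravo, foxtrot, alpha, charlie, delta]
Final RIGHT: [delta, delta, delta, alpha, echo, charlie]
i=0: L=foxtrot, R=delta=BASE -> take LEFT -> foxtrot
i=1: L=bravo=BASE, R=delta -> take RIGHT -> delta
i=2: L=foxtrot=BASE, R=delta -> take RIGHT -> delta
i=3: L=alpha R=alpha -> agree -> alpha
i=4: L=charlie, R=echo=BASE -> take LEFT -> charlie
i=5: L=delta=BASE, R=charlie -> take RIGHT -> charlie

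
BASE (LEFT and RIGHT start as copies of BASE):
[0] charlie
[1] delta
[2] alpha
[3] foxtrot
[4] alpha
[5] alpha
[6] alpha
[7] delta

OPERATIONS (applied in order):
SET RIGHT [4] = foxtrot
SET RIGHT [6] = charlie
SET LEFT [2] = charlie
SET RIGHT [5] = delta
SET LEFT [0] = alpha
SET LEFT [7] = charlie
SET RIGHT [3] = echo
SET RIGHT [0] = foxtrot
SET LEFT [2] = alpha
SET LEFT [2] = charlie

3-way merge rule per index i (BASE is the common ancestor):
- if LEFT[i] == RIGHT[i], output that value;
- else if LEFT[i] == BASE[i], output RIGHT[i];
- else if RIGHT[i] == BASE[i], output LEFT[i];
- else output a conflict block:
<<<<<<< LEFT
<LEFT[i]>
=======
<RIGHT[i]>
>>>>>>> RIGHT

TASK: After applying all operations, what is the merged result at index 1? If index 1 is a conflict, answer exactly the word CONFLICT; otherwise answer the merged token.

Final LEFT:  [alpha, delta, charlie, foxtrot, alpha, alpha, alpha, charlie]
Final RIGHT: [foxtrot, delta, alpha, echo, foxtrot, delta, charlie, delta]
i=0: BASE=charlie L=alpha R=foxtrot all differ -> CONFLICT
i=1: L=delta R=delta -> agree -> delta
i=2: L=charlie, R=alpha=BASE -> take LEFT -> charlie
i=3: L=foxtrot=BASE, R=echo -> take RIGHT -> echo
i=4: L=alpha=BASE, R=foxtrot -> take RIGHT -> foxtrot
i=5: L=alpha=BASE, R=delta -> take RIGHT -> delta
i=6: L=alpha=BASE, R=charlie -> take RIGHT -> charlie
i=7: L=charlie, R=delta=BASE -> take LEFT -> charlie
Index 1 -> delta

Answer: delta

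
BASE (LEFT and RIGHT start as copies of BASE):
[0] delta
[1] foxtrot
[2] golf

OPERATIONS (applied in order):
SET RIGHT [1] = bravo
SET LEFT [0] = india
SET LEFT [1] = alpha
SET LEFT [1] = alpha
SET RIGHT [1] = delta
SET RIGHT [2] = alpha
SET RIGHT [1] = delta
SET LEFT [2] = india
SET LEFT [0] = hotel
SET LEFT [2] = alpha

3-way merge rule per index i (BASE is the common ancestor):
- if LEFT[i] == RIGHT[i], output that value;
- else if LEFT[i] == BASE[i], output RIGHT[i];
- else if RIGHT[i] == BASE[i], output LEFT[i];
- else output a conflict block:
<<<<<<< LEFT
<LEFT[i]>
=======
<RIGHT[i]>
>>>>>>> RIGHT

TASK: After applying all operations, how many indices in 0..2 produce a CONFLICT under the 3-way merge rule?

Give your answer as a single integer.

Final LEFT:  [hotel, alpha, alpha]
Final RIGHT: [delta, delta, alpha]
i=0: L=hotel, R=delta=BASE -> take LEFT -> hotel
i=1: BASE=foxtrot L=alpha R=delta all differ -> CONFLICT
i=2: L=alpha R=alpha -> agree -> alpha
Conflict count: 1

Answer: 1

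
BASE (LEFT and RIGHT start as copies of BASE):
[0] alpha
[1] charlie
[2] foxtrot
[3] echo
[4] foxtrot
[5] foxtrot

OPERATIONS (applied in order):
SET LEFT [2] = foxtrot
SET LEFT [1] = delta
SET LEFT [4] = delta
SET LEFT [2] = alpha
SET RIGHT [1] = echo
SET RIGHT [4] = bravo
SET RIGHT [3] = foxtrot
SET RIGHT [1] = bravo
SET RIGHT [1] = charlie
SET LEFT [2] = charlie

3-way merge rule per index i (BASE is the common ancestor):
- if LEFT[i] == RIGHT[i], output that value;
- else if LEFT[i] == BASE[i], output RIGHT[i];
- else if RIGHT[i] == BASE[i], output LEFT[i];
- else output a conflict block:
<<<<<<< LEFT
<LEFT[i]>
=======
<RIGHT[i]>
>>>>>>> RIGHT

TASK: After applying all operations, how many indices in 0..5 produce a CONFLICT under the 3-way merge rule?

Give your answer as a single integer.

Answer: 1

Derivation:
Final LEFT:  [alpha, delta, charlie, echo, delta, foxtrot]
Final RIGHT: [alpha, charlie, foxtrot, foxtrot, bravo, foxtrot]
i=0: L=alpha R=alpha -> agree -> alpha
i=1: L=delta, R=charlie=BASE -> take LEFT -> delta
i=2: L=charlie, R=foxtrot=BASE -> take LEFT -> charlie
i=3: L=echo=BASE, R=foxtrot -> take RIGHT -> foxtrot
i=4: BASE=foxtrot L=delta R=bravo all differ -> CONFLICT
i=5: L=foxtrot R=foxtrot -> agree -> foxtrot
Conflict count: 1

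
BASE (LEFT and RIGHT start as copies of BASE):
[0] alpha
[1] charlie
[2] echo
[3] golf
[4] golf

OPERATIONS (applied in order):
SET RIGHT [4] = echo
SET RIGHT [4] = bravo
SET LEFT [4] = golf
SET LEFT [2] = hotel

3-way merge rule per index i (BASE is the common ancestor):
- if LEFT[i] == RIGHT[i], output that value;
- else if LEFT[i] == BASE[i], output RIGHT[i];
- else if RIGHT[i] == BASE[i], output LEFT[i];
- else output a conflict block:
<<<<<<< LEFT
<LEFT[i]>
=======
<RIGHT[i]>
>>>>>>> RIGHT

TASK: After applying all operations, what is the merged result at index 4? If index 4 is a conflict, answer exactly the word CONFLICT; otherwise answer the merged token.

Answer: bravo

Derivation:
Final LEFT:  [alpha, charlie, hotel, golf, golf]
Final RIGHT: [alpha, charlie, echo, golf, bravo]
i=0: L=alpha R=alpha -> agree -> alpha
i=1: L=charlie R=charlie -> agree -> charlie
i=2: L=hotel, R=echo=BASE -> take LEFT -> hotel
i=3: L=golf R=golf -> agree -> golf
i=4: L=golf=BASE, R=bravo -> take RIGHT -> bravo
Index 4 -> bravo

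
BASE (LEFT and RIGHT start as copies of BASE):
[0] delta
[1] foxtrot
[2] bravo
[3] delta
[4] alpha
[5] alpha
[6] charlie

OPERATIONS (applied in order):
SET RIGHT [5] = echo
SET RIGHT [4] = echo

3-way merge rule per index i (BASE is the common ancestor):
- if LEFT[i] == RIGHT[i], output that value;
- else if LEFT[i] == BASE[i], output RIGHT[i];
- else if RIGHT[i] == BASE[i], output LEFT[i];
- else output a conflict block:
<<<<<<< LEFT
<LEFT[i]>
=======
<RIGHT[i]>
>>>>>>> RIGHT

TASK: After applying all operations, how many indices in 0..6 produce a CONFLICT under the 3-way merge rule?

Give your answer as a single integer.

Answer: 0

Derivation:
Final LEFT:  [delta, foxtrot, bravo, delta, alpha, alpha, charlie]
Final RIGHT: [delta, foxtrot, bravo, delta, echo, echo, charlie]
i=0: L=delta R=delta -> agree -> delta
i=1: L=foxtrot R=foxtrot -> agree -> foxtrot
i=2: L=bravo R=bravo -> agree -> bravo
i=3: L=delta R=delta -> agree -> delta
i=4: L=alpha=BASE, R=echo -> take RIGHT -> echo
i=5: L=alpha=BASE, R=echo -> take RIGHT -> echo
i=6: L=charlie R=charlie -> agree -> charlie
Conflict count: 0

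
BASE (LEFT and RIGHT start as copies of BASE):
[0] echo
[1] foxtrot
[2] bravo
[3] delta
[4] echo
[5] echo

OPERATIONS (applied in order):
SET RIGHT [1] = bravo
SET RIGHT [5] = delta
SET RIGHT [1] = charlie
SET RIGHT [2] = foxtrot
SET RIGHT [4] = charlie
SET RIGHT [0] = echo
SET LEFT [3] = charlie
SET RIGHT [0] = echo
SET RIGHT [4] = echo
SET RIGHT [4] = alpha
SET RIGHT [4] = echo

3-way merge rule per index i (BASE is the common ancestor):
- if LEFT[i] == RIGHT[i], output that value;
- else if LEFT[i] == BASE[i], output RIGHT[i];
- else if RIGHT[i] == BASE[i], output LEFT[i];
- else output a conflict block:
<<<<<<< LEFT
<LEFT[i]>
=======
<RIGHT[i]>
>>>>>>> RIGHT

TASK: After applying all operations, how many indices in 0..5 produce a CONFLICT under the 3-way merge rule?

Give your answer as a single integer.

Final LEFT:  [echo, foxtrot, bravo, charlie, echo, echo]
Final RIGHT: [echo, charlie, foxtrot, delta, echo, delta]
i=0: L=echo R=echo -> agree -> echo
i=1: L=foxtrot=BASE, R=charlie -> take RIGHT -> charlie
i=2: L=bravo=BASE, R=foxtrot -> take RIGHT -> foxtrot
i=3: L=charlie, R=delta=BASE -> take LEFT -> charlie
i=4: L=echo R=echo -> agree -> echo
i=5: L=echo=BASE, R=delta -> take RIGHT -> delta
Conflict count: 0

Answer: 0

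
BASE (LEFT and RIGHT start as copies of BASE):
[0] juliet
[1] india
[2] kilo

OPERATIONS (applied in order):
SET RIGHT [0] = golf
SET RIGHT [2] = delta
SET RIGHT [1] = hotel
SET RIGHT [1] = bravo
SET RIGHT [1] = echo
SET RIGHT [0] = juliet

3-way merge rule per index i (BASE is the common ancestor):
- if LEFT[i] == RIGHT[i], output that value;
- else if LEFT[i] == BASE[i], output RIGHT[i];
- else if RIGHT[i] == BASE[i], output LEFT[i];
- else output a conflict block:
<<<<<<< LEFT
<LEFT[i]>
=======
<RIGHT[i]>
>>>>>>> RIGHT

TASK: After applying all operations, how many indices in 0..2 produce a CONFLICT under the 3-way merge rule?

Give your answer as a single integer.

Final LEFT:  [juliet, india, kilo]
Final RIGHT: [juliet, echo, delta]
i=0: L=juliet R=juliet -> agree -> juliet
i=1: L=india=BASE, R=echo -> take RIGHT -> echo
i=2: L=kilo=BASE, R=delta -> take RIGHT -> delta
Conflict count: 0

Answer: 0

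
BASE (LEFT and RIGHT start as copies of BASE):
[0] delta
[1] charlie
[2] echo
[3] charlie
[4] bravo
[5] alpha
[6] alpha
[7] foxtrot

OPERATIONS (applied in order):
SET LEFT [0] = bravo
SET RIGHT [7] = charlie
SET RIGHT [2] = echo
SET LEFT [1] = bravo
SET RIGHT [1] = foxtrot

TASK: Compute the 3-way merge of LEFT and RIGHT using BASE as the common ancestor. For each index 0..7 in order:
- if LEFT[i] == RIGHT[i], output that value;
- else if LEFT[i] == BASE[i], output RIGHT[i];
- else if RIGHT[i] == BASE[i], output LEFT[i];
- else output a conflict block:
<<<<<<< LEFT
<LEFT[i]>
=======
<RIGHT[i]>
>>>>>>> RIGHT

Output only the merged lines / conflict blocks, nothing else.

Final LEFT:  [bravo, bravo, echo, charlie, bravo, alpha, alpha, foxtrot]
Final RIGHT: [delta, foxtrot, echo, charlie, bravo, alpha, alpha, charlie]
i=0: L=bravo, R=delta=BASE -> take LEFT -> bravo
i=1: BASE=charlie L=bravo R=foxtrot all differ -> CONFLICT
i=2: L=echo R=echo -> agree -> echo
i=3: L=charlie R=charlie -> agree -> charlie
i=4: L=bravo R=bravo -> agree -> bravo
i=5: L=alpha R=alpha -> agree -> alpha
i=6: L=alpha R=alpha -> agree -> alpha
i=7: L=foxtrot=BASE, R=charlie -> take RIGHT -> charlie

Answer: bravo
<<<<<<< LEFT
bravo
=======
foxtrot
>>>>>>> RIGHT
echo
charlie
bravo
alpha
alpha
charlie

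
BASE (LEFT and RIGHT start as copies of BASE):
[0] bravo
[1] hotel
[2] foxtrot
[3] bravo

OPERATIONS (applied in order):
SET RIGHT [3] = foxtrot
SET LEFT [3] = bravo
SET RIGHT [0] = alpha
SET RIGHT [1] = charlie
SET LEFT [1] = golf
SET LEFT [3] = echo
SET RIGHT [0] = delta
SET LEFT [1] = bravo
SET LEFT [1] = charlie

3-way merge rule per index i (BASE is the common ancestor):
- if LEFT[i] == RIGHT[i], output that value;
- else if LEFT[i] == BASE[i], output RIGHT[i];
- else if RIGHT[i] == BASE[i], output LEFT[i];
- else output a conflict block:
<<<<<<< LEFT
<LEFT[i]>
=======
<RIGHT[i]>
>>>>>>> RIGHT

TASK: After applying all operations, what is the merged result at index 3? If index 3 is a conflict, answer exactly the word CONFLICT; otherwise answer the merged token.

Answer: CONFLICT

Derivation:
Final LEFT:  [bravo, charlie, foxtrot, echo]
Final RIGHT: [delta, charlie, foxtrot, foxtrot]
i=0: L=bravo=BASE, R=delta -> take RIGHT -> delta
i=1: L=charlie R=charlie -> agree -> charlie
i=2: L=foxtrot R=foxtrot -> agree -> foxtrot
i=3: BASE=bravo L=echo R=foxtrot all differ -> CONFLICT
Index 3 -> CONFLICT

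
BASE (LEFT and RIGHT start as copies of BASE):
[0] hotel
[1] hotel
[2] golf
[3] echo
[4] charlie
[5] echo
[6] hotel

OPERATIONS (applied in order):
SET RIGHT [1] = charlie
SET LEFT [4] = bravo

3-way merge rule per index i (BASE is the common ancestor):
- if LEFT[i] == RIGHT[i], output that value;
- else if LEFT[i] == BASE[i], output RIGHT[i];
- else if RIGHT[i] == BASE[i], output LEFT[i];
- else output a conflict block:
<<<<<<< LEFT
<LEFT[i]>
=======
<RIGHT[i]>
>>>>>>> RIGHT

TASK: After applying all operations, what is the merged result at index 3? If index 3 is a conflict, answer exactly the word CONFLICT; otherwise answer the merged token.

Answer: echo

Derivation:
Final LEFT:  [hotel, hotel, golf, echo, bravo, echo, hotel]
Final RIGHT: [hotel, charlie, golf, echo, charlie, echo, hotel]
i=0: L=hotel R=hotel -> agree -> hotel
i=1: L=hotel=BASE, R=charlie -> take RIGHT -> charlie
i=2: L=golf R=golf -> agree -> golf
i=3: L=echo R=echo -> agree -> echo
i=4: L=bravo, R=charlie=BASE -> take LEFT -> bravo
i=5: L=echo R=echo -> agree -> echo
i=6: L=hotel R=hotel -> agree -> hotel
Index 3 -> echo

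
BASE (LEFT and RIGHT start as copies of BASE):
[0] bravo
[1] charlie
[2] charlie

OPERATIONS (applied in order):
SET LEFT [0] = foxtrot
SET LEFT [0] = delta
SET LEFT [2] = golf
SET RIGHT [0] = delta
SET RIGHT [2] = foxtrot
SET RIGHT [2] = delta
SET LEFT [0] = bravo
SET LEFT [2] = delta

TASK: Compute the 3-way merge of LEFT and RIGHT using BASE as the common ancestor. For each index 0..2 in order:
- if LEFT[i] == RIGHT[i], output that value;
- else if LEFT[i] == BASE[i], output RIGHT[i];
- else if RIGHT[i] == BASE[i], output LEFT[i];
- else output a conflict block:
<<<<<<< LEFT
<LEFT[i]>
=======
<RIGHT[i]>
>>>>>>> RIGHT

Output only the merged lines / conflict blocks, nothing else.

Final LEFT:  [bravo, charlie, delta]
Final RIGHT: [delta, charlie, delta]
i=0: L=bravo=BASE, R=delta -> take RIGHT -> delta
i=1: L=charlie R=charlie -> agree -> charlie
i=2: L=delta R=delta -> agree -> delta

Answer: delta
charlie
delta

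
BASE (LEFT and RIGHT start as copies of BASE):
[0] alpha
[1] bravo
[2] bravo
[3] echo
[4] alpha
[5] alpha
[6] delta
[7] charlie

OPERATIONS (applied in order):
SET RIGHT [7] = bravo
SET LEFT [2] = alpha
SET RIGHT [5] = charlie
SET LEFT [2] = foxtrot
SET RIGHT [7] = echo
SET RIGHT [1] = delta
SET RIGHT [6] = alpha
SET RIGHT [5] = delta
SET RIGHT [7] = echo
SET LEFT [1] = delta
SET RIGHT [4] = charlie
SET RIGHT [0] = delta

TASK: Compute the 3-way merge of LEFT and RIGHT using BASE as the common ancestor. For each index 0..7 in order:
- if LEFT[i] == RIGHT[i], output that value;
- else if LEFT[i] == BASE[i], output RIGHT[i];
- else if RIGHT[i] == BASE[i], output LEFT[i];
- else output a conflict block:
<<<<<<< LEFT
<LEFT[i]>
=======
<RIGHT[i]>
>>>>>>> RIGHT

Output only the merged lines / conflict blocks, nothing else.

Answer: delta
delta
foxtrot
echo
charlie
delta
alpha
echo

Derivation:
Final LEFT:  [alpha, delta, foxtrot, echo, alpha, alpha, delta, charlie]
Final RIGHT: [delta, delta, bravo, echo, charlie, delta, alpha, echo]
i=0: L=alpha=BASE, R=delta -> take RIGHT -> delta
i=1: L=delta R=delta -> agree -> delta
i=2: L=foxtrot, R=bravo=BASE -> take LEFT -> foxtrot
i=3: L=echo R=echo -> agree -> echo
i=4: L=alpha=BASE, R=charlie -> take RIGHT -> charlie
i=5: L=alpha=BASE, R=delta -> take RIGHT -> delta
i=6: L=delta=BASE, R=alpha -> take RIGHT -> alpha
i=7: L=charlie=BASE, R=echo -> take RIGHT -> echo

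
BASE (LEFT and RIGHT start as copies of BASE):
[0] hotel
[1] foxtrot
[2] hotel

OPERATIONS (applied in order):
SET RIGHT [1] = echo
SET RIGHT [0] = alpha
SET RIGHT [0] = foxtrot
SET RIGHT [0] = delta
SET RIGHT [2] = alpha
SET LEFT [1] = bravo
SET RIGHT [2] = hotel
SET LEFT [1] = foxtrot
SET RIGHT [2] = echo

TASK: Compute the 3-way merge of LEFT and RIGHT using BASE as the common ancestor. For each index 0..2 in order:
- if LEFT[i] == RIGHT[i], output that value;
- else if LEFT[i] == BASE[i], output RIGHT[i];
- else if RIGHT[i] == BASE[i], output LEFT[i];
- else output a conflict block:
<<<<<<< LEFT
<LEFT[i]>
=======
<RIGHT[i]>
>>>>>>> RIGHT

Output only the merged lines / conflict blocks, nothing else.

Answer: delta
echo
echo

Derivation:
Final LEFT:  [hotel, foxtrot, hotel]
Final RIGHT: [delta, echo, echo]
i=0: L=hotel=BASE, R=delta -> take RIGHT -> delta
i=1: L=foxtrot=BASE, R=echo -> take RIGHT -> echo
i=2: L=hotel=BASE, R=echo -> take RIGHT -> echo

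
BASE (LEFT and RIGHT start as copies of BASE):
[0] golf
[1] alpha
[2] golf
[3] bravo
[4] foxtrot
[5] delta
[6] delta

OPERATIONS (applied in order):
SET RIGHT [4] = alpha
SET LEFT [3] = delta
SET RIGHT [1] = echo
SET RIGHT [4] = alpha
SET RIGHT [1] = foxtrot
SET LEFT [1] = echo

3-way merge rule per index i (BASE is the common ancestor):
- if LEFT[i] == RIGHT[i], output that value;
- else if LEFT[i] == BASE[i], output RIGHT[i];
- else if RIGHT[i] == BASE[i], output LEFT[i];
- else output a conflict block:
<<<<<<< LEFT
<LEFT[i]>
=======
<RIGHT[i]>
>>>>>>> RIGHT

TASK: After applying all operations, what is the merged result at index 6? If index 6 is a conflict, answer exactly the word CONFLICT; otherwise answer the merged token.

Answer: delta

Derivation:
Final LEFT:  [golf, echo, golf, delta, foxtrot, delta, delta]
Final RIGHT: [golf, foxtrot, golf, bravo, alpha, delta, delta]
i=0: L=golf R=golf -> agree -> golf
i=1: BASE=alpha L=echo R=foxtrot all differ -> CONFLICT
i=2: L=golf R=golf -> agree -> golf
i=3: L=delta, R=bravo=BASE -> take LEFT -> delta
i=4: L=foxtrot=BASE, R=alpha -> take RIGHT -> alpha
i=5: L=delta R=delta -> agree -> delta
i=6: L=delta R=delta -> agree -> delta
Index 6 -> delta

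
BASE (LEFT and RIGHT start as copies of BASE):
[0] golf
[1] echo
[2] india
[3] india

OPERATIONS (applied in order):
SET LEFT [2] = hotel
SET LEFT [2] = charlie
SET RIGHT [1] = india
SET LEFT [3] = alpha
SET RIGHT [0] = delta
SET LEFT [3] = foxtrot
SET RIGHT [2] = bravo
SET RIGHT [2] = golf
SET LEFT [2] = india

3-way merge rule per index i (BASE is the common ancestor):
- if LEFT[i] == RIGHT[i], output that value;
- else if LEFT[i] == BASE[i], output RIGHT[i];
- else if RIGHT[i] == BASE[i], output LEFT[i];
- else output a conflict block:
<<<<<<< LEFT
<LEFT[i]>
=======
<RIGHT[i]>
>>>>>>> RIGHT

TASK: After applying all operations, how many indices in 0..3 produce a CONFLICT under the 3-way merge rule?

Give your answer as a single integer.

Final LEFT:  [golf, echo, india, foxtrot]
Final RIGHT: [delta, india, golf, india]
i=0: L=golf=BASE, R=delta -> take RIGHT -> delta
i=1: L=echo=BASE, R=india -> take RIGHT -> india
i=2: L=india=BASE, R=golf -> take RIGHT -> golf
i=3: L=foxtrot, R=india=BASE -> take LEFT -> foxtrot
Conflict count: 0

Answer: 0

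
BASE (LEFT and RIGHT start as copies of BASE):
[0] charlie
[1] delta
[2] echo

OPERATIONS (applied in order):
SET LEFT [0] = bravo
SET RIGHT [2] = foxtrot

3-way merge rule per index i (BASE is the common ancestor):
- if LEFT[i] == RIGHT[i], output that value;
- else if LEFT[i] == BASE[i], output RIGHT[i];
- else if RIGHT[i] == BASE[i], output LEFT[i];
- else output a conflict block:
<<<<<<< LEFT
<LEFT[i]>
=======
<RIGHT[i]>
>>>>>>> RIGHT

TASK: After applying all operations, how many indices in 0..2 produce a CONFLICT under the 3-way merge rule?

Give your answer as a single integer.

Final LEFT:  [bravo, delta, echo]
Final RIGHT: [charlie, delta, foxtrot]
i=0: L=bravo, R=charlie=BASE -> take LEFT -> bravo
i=1: L=delta R=delta -> agree -> delta
i=2: L=echo=BASE, R=foxtrot -> take RIGHT -> foxtrot
Conflict count: 0

Answer: 0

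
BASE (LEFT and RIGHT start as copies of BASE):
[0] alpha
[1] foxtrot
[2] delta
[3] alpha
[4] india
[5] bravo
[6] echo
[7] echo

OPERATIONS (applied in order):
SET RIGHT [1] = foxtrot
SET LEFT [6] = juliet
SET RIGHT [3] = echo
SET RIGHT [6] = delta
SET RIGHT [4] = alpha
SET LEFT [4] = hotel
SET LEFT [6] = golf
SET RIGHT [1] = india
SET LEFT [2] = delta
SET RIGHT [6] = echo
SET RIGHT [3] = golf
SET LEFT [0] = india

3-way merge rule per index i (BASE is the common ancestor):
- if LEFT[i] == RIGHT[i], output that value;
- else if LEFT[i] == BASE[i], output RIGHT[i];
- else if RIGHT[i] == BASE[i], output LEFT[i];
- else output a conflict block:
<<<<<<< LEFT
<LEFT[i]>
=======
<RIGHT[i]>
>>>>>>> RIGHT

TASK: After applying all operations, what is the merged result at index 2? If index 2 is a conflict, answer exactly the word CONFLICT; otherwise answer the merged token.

Answer: delta

Derivation:
Final LEFT:  [india, foxtrot, delta, alpha, hotel, bravo, golf, echo]
Final RIGHT: [alpha, india, delta, golf, alpha, bravo, echo, echo]
i=0: L=india, R=alpha=BASE -> take LEFT -> india
i=1: L=foxtrot=BASE, R=india -> take RIGHT -> india
i=2: L=delta R=delta -> agree -> delta
i=3: L=alpha=BASE, R=golf -> take RIGHT -> golf
i=4: BASE=india L=hotel R=alpha all differ -> CONFLICT
i=5: L=bravo R=bravo -> agree -> bravo
i=6: L=golf, R=echo=BASE -> take LEFT -> golf
i=7: L=echo R=echo -> agree -> echo
Index 2 -> delta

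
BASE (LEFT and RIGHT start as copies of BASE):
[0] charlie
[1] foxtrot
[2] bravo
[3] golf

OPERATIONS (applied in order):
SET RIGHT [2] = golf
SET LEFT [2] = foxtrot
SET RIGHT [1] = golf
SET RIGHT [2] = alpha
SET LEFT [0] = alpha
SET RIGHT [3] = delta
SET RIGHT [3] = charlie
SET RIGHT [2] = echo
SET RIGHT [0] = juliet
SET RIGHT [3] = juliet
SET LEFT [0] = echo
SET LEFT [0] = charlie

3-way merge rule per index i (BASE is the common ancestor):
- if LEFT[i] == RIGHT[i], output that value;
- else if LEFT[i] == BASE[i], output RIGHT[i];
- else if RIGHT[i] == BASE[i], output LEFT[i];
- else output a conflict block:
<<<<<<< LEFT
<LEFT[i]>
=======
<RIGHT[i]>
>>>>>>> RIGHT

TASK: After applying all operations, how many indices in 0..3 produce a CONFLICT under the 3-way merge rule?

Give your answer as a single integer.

Answer: 1

Derivation:
Final LEFT:  [charlie, foxtrot, foxtrot, golf]
Final RIGHT: [juliet, golf, echo, juliet]
i=0: L=charlie=BASE, R=juliet -> take RIGHT -> juliet
i=1: L=foxtrot=BASE, R=golf -> take RIGHT -> golf
i=2: BASE=bravo L=foxtrot R=echo all differ -> CONFLICT
i=3: L=golf=BASE, R=juliet -> take RIGHT -> juliet
Conflict count: 1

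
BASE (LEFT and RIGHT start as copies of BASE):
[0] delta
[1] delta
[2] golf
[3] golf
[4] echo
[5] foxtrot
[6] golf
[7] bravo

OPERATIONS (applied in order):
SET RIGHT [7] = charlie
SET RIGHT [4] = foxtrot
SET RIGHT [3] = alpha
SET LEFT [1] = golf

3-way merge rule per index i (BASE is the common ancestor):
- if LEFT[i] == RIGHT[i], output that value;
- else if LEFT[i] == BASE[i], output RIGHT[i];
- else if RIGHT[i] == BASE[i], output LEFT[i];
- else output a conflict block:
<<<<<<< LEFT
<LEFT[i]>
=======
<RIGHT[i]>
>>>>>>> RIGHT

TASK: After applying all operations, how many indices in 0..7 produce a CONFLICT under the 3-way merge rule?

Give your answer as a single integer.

Answer: 0

Derivation:
Final LEFT:  [delta, golf, golf, golf, echo, foxtrot, golf, bravo]
Final RIGHT: [delta, delta, golf, alpha, foxtrot, foxtrot, golf, charlie]
i=0: L=delta R=delta -> agree -> delta
i=1: L=golf, R=delta=BASE -> take LEFT -> golf
i=2: L=golf R=golf -> agree -> golf
i=3: L=golf=BASE, R=alpha -> take RIGHT -> alpha
i=4: L=echo=BASE, R=foxtrot -> take RIGHT -> foxtrot
i=5: L=foxtrot R=foxtrot -> agree -> foxtrot
i=6: L=golf R=golf -> agree -> golf
i=7: L=bravo=BASE, R=charlie -> take RIGHT -> charlie
Conflict count: 0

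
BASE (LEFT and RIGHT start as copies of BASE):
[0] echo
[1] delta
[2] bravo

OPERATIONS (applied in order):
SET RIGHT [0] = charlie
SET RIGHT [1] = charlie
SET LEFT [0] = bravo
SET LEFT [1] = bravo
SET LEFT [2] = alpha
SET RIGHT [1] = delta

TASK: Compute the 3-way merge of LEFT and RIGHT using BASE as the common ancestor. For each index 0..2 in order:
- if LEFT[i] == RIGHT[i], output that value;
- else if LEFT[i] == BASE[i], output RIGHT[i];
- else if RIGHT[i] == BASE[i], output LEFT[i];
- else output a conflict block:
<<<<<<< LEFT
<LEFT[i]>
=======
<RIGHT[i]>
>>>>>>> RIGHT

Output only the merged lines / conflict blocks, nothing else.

Final LEFT:  [bravo, bravo, alpha]
Final RIGHT: [charlie, delta, bravo]
i=0: BASE=echo L=bravo R=charlie all differ -> CONFLICT
i=1: L=bravo, R=delta=BASE -> take LEFT -> bravo
i=2: L=alpha, R=bravo=BASE -> take LEFT -> alpha

Answer: <<<<<<< LEFT
bravo
=======
charlie
>>>>>>> RIGHT
bravo
alpha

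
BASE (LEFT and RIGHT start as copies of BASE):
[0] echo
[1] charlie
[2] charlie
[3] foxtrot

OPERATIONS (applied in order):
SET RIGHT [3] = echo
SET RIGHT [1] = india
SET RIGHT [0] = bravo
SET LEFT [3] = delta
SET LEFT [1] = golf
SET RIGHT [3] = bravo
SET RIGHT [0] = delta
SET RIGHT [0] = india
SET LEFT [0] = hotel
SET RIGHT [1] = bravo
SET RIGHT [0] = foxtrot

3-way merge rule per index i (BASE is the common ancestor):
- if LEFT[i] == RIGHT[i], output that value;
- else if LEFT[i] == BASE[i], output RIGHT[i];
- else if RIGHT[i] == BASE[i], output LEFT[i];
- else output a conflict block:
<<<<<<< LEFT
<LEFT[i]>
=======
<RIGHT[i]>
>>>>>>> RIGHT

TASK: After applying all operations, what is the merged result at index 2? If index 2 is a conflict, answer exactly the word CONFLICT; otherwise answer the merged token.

Answer: charlie

Derivation:
Final LEFT:  [hotel, golf, charlie, delta]
Final RIGHT: [foxtrot, bravo, charlie, bravo]
i=0: BASE=echo L=hotel R=foxtrot all differ -> CONFLICT
i=1: BASE=charlie L=golf R=bravo all differ -> CONFLICT
i=2: L=charlie R=charlie -> agree -> charlie
i=3: BASE=foxtrot L=delta R=bravo all differ -> CONFLICT
Index 2 -> charlie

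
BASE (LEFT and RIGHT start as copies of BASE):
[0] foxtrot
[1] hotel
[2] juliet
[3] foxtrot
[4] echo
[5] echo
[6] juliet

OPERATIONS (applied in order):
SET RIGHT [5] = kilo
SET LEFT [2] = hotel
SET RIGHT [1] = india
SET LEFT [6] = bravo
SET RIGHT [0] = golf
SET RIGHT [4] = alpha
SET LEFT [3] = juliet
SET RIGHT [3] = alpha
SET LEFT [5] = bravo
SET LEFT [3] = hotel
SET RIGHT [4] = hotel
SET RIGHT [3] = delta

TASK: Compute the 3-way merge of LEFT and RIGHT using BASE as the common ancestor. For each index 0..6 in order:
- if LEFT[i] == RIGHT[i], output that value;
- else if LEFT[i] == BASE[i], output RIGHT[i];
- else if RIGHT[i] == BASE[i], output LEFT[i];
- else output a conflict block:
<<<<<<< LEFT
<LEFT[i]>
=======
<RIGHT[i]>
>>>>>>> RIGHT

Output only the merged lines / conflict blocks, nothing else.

Answer: golf
india
hotel
<<<<<<< LEFT
hotel
=======
delta
>>>>>>> RIGHT
hotel
<<<<<<< LEFT
bravo
=======
kilo
>>>>>>> RIGHT
bravo

Derivation:
Final LEFT:  [foxtrot, hotel, hotel, hotel, echo, bravo, bravo]
Final RIGHT: [golf, india, juliet, delta, hotel, kilo, juliet]
i=0: L=foxtrot=BASE, R=golf -> take RIGHT -> golf
i=1: L=hotel=BASE, R=india -> take RIGHT -> india
i=2: L=hotel, R=juliet=BASE -> take LEFT -> hotel
i=3: BASE=foxtrot L=hotel R=delta all differ -> CONFLICT
i=4: L=echo=BASE, R=hotel -> take RIGHT -> hotel
i=5: BASE=echo L=bravo R=kilo all differ -> CONFLICT
i=6: L=bravo, R=juliet=BASE -> take LEFT -> bravo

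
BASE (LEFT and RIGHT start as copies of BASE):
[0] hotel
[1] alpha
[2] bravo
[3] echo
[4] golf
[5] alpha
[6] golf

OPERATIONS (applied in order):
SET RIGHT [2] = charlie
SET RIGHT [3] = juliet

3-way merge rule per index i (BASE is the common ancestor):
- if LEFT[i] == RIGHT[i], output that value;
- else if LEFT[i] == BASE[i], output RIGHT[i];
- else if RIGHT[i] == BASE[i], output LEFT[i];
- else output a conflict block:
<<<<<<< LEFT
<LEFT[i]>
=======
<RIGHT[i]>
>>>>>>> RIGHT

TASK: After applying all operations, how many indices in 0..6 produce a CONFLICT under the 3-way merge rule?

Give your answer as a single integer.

Final LEFT:  [hotel, alpha, bravo, echo, golf, alpha, golf]
Final RIGHT: [hotel, alpha, charlie, juliet, golf, alpha, golf]
i=0: L=hotel R=hotel -> agree -> hotel
i=1: L=alpha R=alpha -> agree -> alpha
i=2: L=bravo=BASE, R=charlie -> take RIGHT -> charlie
i=3: L=echo=BASE, R=juliet -> take RIGHT -> juliet
i=4: L=golf R=golf -> agree -> golf
i=5: L=alpha R=alpha -> agree -> alpha
i=6: L=golf R=golf -> agree -> golf
Conflict count: 0

Answer: 0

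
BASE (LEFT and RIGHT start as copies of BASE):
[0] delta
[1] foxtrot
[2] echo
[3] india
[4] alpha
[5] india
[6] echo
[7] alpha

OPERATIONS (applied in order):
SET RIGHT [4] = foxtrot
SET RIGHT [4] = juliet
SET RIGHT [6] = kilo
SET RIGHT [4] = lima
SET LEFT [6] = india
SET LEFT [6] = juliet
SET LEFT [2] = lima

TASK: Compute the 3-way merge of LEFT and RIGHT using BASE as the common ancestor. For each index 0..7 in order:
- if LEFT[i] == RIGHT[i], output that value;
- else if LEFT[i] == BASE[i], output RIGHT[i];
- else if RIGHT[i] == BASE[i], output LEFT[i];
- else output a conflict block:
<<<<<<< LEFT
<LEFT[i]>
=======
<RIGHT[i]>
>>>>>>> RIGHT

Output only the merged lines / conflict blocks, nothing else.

Answer: delta
foxtrot
lima
india
lima
india
<<<<<<< LEFT
juliet
=======
kilo
>>>>>>> RIGHT
alpha

Derivation:
Final LEFT:  [delta, foxtrot, lima, india, alpha, india, juliet, alpha]
Final RIGHT: [delta, foxtrot, echo, india, lima, india, kilo, alpha]
i=0: L=delta R=delta -> agree -> delta
i=1: L=foxtrot R=foxtrot -> agree -> foxtrot
i=2: L=lima, R=echo=BASE -> take LEFT -> lima
i=3: L=india R=india -> agree -> india
i=4: L=alpha=BASE, R=lima -> take RIGHT -> lima
i=5: L=india R=india -> agree -> india
i=6: BASE=echo L=juliet R=kilo all differ -> CONFLICT
i=7: L=alpha R=alpha -> agree -> alpha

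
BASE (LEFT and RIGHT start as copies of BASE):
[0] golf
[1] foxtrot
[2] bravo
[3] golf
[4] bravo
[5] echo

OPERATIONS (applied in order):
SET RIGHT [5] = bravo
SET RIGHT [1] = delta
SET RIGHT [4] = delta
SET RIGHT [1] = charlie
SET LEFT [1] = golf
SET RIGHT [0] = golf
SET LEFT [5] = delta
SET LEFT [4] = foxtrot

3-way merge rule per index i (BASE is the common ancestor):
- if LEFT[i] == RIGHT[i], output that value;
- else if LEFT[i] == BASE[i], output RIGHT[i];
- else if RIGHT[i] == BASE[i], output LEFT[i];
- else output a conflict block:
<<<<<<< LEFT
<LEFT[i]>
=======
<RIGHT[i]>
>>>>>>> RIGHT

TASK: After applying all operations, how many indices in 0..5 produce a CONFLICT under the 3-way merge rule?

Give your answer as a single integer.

Answer: 3

Derivation:
Final LEFT:  [golf, golf, bravo, golf, foxtrot, delta]
Final RIGHT: [golf, charlie, bravo, golf, delta, bravo]
i=0: L=golf R=golf -> agree -> golf
i=1: BASE=foxtrot L=golf R=charlie all differ -> CONFLICT
i=2: L=bravo R=bravo -> agree -> bravo
i=3: L=golf R=golf -> agree -> golf
i=4: BASE=bravo L=foxtrot R=delta all differ -> CONFLICT
i=5: BASE=echo L=delta R=bravo all differ -> CONFLICT
Conflict count: 3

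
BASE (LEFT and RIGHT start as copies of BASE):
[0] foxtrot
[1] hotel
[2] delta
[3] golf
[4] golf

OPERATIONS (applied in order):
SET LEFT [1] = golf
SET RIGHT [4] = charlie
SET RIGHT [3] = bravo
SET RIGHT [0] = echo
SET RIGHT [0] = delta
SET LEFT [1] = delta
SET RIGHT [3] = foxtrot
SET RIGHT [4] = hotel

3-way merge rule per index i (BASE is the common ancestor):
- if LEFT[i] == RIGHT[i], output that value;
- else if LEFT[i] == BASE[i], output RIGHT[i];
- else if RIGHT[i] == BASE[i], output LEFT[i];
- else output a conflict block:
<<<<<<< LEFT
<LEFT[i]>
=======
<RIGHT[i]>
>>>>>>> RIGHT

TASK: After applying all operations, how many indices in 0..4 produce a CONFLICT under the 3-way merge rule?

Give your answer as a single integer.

Answer: 0

Derivation:
Final LEFT:  [foxtrot, delta, delta, golf, golf]
Final RIGHT: [delta, hotel, delta, foxtrot, hotel]
i=0: L=foxtrot=BASE, R=delta -> take RIGHT -> delta
i=1: L=delta, R=hotel=BASE -> take LEFT -> delta
i=2: L=delta R=delta -> agree -> delta
i=3: L=golf=BASE, R=foxtrot -> take RIGHT -> foxtrot
i=4: L=golf=BASE, R=hotel -> take RIGHT -> hotel
Conflict count: 0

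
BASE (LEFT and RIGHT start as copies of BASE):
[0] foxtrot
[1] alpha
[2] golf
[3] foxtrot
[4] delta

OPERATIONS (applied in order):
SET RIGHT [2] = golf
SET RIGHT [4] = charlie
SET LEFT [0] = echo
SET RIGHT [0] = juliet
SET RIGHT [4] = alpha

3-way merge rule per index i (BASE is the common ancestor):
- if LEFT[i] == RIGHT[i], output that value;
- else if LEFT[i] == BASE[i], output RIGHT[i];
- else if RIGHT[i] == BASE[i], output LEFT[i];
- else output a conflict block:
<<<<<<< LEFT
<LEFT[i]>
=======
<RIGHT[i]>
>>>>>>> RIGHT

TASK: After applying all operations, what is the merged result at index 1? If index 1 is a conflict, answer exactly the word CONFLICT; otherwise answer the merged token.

Answer: alpha

Derivation:
Final LEFT:  [echo, alpha, golf, foxtrot, delta]
Final RIGHT: [juliet, alpha, golf, foxtrot, alpha]
i=0: BASE=foxtrot L=echo R=juliet all differ -> CONFLICT
i=1: L=alpha R=alpha -> agree -> alpha
i=2: L=golf R=golf -> agree -> golf
i=3: L=foxtrot R=foxtrot -> agree -> foxtrot
i=4: L=delta=BASE, R=alpha -> take RIGHT -> alpha
Index 1 -> alpha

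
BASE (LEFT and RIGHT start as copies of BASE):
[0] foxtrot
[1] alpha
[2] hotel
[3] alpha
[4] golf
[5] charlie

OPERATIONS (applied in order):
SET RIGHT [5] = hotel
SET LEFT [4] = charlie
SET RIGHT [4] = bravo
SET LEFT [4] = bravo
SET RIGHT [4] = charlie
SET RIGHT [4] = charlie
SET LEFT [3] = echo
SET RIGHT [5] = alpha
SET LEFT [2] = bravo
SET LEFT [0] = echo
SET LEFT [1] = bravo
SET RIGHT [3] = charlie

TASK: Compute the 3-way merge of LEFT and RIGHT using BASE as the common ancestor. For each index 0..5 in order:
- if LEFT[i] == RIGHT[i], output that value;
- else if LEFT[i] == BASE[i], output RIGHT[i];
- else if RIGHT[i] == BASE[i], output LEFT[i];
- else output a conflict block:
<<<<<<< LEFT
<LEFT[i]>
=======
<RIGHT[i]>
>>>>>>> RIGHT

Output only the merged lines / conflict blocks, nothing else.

Answer: echo
bravo
bravo
<<<<<<< LEFT
echo
=======
charlie
>>>>>>> RIGHT
<<<<<<< LEFT
bravo
=======
charlie
>>>>>>> RIGHT
alpha

Derivation:
Final LEFT:  [echo, bravo, bravo, echo, bravo, charlie]
Final RIGHT: [foxtrot, alpha, hotel, charlie, charlie, alpha]
i=0: L=echo, R=foxtrot=BASE -> take LEFT -> echo
i=1: L=bravo, R=alpha=BASE -> take LEFT -> bravo
i=2: L=bravo, R=hotel=BASE -> take LEFT -> bravo
i=3: BASE=alpha L=echo R=charlie all differ -> CONFLICT
i=4: BASE=golf L=bravo R=charlie all differ -> CONFLICT
i=5: L=charlie=BASE, R=alpha -> take RIGHT -> alpha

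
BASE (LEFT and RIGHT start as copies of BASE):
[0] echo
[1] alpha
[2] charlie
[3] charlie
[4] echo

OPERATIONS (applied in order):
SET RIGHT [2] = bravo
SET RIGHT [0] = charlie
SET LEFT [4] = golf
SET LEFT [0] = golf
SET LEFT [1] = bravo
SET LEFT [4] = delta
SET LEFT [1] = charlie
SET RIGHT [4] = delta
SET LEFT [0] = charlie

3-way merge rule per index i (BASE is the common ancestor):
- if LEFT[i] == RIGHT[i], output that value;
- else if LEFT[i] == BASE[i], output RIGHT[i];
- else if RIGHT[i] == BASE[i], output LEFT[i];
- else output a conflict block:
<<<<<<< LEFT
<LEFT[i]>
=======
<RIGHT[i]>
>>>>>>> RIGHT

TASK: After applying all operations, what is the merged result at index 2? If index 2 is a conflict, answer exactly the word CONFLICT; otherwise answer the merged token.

Answer: bravo

Derivation:
Final LEFT:  [charlie, charlie, charlie, charlie, delta]
Final RIGHT: [charlie, alpha, bravo, charlie, delta]
i=0: L=charlie R=charlie -> agree -> charlie
i=1: L=charlie, R=alpha=BASE -> take LEFT -> charlie
i=2: L=charlie=BASE, R=bravo -> take RIGHT -> bravo
i=3: L=charlie R=charlie -> agree -> charlie
i=4: L=delta R=delta -> agree -> delta
Index 2 -> bravo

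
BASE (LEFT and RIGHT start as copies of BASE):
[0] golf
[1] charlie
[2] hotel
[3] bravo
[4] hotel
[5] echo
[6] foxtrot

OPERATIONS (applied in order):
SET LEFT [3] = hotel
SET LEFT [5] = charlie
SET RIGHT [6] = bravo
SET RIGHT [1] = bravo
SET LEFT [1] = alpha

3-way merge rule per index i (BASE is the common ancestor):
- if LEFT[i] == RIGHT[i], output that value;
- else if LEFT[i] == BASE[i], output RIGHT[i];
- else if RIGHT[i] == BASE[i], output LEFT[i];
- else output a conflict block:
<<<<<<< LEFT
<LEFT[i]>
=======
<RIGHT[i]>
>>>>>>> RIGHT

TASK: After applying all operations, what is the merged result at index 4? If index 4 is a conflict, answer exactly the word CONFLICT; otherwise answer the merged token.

Final LEFT:  [golf, alpha, hotel, hotel, hotel, charlie, foxtrot]
Final RIGHT: [golf, bravo, hotel, bravo, hotel, echo, bravo]
i=0: L=golf R=golf -> agree -> golf
i=1: BASE=charlie L=alpha R=bravo all differ -> CONFLICT
i=2: L=hotel R=hotel -> agree -> hotel
i=3: L=hotel, R=bravo=BASE -> take LEFT -> hotel
i=4: L=hotel R=hotel -> agree -> hotel
i=5: L=charlie, R=echo=BASE -> take LEFT -> charlie
i=6: L=foxtrot=BASE, R=bravo -> take RIGHT -> bravo
Index 4 -> hotel

Answer: hotel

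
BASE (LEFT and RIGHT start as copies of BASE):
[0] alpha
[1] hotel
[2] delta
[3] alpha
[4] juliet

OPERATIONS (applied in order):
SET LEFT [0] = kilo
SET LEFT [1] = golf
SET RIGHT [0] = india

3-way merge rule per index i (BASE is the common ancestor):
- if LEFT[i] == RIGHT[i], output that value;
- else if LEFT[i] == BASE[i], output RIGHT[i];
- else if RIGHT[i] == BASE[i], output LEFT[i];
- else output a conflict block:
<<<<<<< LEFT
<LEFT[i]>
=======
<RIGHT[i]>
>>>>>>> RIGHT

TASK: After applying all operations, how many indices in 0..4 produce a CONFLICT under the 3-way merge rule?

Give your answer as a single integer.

Final LEFT:  [kilo, golf, delta, alpha, juliet]
Final RIGHT: [india, hotel, delta, alpha, juliet]
i=0: BASE=alpha L=kilo R=india all differ -> CONFLICT
i=1: L=golf, R=hotel=BASE -> take LEFT -> golf
i=2: L=delta R=delta -> agree -> delta
i=3: L=alpha R=alpha -> agree -> alpha
i=4: L=juliet R=juliet -> agree -> juliet
Conflict count: 1

Answer: 1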